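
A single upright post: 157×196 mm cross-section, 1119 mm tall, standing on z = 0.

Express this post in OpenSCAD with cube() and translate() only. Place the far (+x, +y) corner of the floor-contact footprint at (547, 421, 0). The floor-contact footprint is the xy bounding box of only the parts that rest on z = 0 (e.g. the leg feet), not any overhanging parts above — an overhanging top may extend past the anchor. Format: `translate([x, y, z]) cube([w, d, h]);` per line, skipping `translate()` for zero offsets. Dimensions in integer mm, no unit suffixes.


translate([390, 225, 0]) cube([157, 196, 1119]);


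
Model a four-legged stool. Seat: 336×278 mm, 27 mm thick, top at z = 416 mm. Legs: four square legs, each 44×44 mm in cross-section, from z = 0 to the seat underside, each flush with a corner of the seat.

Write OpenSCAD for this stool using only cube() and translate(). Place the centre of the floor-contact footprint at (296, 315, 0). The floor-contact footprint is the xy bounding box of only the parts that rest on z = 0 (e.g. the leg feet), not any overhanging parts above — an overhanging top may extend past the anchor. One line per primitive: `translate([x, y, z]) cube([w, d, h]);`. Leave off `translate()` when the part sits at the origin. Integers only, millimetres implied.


translate([128, 176, 389]) cube([336, 278, 27]);
translate([128, 176, 0]) cube([44, 44, 389]);
translate([420, 176, 0]) cube([44, 44, 389]);
translate([128, 410, 0]) cube([44, 44, 389]);
translate([420, 410, 0]) cube([44, 44, 389]);


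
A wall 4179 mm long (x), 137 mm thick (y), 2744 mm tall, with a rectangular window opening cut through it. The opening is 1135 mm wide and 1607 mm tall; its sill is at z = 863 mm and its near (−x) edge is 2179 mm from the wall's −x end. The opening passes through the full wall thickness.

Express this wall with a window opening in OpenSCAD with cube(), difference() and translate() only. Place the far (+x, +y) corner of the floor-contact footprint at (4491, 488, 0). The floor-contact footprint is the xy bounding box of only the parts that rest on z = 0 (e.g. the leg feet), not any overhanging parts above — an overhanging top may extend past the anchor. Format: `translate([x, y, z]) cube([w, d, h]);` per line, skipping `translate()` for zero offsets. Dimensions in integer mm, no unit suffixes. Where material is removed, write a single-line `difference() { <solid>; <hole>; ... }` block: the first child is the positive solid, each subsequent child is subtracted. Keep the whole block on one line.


difference() { translate([312, 351, 0]) cube([4179, 137, 2744]); translate([2491, 351, 863]) cube([1135, 137, 1607]); }


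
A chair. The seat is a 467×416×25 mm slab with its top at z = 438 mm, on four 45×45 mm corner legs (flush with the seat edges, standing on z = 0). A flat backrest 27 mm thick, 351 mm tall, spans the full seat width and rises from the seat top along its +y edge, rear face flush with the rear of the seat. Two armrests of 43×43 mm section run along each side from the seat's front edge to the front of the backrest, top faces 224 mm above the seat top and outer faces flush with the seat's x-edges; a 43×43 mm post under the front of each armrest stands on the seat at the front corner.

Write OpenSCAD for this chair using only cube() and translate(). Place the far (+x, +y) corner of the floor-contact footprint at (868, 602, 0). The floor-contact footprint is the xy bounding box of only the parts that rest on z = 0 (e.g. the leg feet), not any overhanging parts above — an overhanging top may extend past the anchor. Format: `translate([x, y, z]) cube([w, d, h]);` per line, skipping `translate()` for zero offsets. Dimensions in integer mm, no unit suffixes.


translate([401, 186, 413]) cube([467, 416, 25]);
translate([401, 186, 0]) cube([45, 45, 413]);
translate([823, 186, 0]) cube([45, 45, 413]);
translate([401, 557, 0]) cube([45, 45, 413]);
translate([823, 557, 0]) cube([45, 45, 413]);
translate([401, 575, 438]) cube([467, 27, 351]);
translate([401, 186, 619]) cube([43, 389, 43]);
translate([825, 186, 619]) cube([43, 389, 43]);
translate([401, 186, 438]) cube([43, 43, 181]);
translate([825, 186, 438]) cube([43, 43, 181]);


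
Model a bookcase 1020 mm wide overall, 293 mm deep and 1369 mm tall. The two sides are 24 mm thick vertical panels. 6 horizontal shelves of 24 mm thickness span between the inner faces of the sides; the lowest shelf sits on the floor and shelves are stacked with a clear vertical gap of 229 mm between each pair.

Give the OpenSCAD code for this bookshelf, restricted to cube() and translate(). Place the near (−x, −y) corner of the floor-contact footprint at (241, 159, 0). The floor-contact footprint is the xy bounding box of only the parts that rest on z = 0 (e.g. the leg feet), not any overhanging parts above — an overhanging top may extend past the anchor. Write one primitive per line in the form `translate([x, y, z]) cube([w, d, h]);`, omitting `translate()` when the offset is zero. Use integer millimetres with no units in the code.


translate([241, 159, 0]) cube([24, 293, 1369]);
translate([1237, 159, 0]) cube([24, 293, 1369]);
translate([265, 159, 0]) cube([972, 293, 24]);
translate([265, 159, 253]) cube([972, 293, 24]);
translate([265, 159, 506]) cube([972, 293, 24]);
translate([265, 159, 759]) cube([972, 293, 24]);
translate([265, 159, 1012]) cube([972, 293, 24]);
translate([265, 159, 1265]) cube([972, 293, 24]);


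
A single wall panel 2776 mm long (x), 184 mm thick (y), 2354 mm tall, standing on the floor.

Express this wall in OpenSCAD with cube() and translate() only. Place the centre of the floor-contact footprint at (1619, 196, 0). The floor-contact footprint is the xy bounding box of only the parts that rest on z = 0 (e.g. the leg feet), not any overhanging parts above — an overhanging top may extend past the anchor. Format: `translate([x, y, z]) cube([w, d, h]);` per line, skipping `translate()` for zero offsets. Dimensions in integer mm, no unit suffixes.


translate([231, 104, 0]) cube([2776, 184, 2354]);


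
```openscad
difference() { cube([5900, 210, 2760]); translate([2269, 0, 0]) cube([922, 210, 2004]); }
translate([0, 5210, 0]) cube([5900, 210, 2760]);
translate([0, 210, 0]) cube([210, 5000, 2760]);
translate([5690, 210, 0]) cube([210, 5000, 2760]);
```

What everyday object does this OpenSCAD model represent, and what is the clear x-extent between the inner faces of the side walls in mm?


A single room. The interior width is 5480 mm.

Four walls enclosing a rectangle with a door in the front wall — a room. Outside width 5900 minus two 210 mm walls gives 5480 mm.


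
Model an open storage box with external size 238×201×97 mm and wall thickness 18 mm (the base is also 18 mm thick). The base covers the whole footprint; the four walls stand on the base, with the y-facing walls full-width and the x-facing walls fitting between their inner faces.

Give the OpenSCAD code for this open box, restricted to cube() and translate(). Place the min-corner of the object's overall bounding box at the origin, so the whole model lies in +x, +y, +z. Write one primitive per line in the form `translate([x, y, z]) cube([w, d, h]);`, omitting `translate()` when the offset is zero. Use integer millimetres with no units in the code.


cube([238, 201, 18]);
translate([0, 0, 18]) cube([238, 18, 79]);
translate([0, 183, 18]) cube([238, 18, 79]);
translate([0, 18, 18]) cube([18, 165, 79]);
translate([220, 18, 18]) cube([18, 165, 79]);


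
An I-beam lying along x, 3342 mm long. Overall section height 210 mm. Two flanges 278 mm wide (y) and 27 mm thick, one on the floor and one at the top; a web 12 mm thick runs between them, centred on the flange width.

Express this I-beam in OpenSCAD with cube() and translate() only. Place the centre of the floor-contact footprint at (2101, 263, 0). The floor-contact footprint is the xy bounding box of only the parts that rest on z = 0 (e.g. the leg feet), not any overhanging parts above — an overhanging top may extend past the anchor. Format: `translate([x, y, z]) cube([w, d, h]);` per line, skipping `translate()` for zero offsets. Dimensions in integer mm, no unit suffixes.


translate([430, 124, 0]) cube([3342, 278, 27]);
translate([430, 257, 27]) cube([3342, 12, 156]);
translate([430, 124, 183]) cube([3342, 278, 27]);


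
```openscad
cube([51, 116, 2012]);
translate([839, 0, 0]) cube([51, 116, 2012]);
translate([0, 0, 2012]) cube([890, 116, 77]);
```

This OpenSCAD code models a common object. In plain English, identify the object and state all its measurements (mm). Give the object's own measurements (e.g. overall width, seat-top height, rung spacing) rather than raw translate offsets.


A door frame. The clear opening is 788 mm wide and 2012 mm high. Two 51 mm wide jambs, 116 mm deep, stand either side of the opening from the floor to the top of the opening. A 77 mm thick head sits across the top of both jambs, spanning the full outside width of the frame.


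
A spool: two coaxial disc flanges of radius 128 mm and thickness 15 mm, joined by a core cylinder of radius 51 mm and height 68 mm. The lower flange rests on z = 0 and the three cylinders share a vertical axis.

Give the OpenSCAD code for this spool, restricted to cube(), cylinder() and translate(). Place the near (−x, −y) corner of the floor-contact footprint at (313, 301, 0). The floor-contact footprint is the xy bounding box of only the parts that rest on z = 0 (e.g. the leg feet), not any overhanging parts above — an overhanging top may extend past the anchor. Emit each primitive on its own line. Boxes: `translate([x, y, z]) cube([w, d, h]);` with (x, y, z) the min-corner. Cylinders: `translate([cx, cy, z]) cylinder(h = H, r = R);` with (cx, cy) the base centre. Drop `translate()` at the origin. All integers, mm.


translate([441, 429, 0]) cylinder(h = 15, r = 128);
translate([441, 429, 15]) cylinder(h = 68, r = 51);
translate([441, 429, 83]) cylinder(h = 15, r = 128);


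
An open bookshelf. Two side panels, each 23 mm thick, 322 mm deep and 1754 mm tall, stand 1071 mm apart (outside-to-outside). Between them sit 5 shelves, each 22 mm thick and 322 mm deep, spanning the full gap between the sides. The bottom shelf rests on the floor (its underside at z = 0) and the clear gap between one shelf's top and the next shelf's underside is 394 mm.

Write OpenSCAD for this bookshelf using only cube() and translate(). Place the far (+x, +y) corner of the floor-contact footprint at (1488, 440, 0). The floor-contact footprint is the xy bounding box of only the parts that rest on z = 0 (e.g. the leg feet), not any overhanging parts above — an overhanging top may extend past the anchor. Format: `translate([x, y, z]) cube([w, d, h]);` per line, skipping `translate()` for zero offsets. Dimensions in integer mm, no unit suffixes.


translate([417, 118, 0]) cube([23, 322, 1754]);
translate([1465, 118, 0]) cube([23, 322, 1754]);
translate([440, 118, 0]) cube([1025, 322, 22]);
translate([440, 118, 416]) cube([1025, 322, 22]);
translate([440, 118, 832]) cube([1025, 322, 22]);
translate([440, 118, 1248]) cube([1025, 322, 22]);
translate([440, 118, 1664]) cube([1025, 322, 22]);


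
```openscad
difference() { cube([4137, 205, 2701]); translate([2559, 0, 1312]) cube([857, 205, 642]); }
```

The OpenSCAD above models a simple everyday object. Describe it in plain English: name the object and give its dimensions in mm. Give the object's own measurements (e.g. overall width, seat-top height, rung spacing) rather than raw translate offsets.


A wall 4137 mm long (x), 205 mm thick (y), 2701 mm tall, with a rectangular window opening cut through it. The opening is 857 mm wide and 642 mm tall; its sill is at z = 1312 mm and its near (−x) edge is 2559 mm from the wall's −x end. The opening passes through the full wall thickness.


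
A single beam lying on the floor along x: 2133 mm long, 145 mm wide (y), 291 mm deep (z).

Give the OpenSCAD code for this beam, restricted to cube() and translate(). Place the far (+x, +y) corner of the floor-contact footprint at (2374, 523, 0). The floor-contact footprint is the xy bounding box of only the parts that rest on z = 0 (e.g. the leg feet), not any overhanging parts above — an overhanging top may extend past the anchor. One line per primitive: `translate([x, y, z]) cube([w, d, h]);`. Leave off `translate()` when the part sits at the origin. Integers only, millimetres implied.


translate([241, 378, 0]) cube([2133, 145, 291]);


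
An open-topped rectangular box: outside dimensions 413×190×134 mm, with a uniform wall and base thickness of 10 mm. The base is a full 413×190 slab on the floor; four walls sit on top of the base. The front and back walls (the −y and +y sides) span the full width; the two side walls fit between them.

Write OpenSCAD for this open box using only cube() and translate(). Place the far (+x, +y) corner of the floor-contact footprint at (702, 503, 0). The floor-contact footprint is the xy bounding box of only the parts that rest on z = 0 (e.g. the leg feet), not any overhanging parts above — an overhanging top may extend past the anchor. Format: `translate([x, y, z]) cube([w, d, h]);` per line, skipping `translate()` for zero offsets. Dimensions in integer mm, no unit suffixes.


translate([289, 313, 0]) cube([413, 190, 10]);
translate([289, 313, 10]) cube([413, 10, 124]);
translate([289, 493, 10]) cube([413, 10, 124]);
translate([289, 323, 10]) cube([10, 170, 124]);
translate([692, 323, 10]) cube([10, 170, 124]);


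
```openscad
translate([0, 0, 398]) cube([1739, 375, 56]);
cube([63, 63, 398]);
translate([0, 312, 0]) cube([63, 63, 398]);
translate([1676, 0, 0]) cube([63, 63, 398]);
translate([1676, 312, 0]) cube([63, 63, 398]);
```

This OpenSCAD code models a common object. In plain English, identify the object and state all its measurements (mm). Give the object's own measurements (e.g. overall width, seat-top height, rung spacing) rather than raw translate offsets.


A bench: a 1739×375 mm seat slab, 56 mm thick, top at z = 454 mm, on four 63×63 mm square legs flush with the seat corners and standing on z = 0.


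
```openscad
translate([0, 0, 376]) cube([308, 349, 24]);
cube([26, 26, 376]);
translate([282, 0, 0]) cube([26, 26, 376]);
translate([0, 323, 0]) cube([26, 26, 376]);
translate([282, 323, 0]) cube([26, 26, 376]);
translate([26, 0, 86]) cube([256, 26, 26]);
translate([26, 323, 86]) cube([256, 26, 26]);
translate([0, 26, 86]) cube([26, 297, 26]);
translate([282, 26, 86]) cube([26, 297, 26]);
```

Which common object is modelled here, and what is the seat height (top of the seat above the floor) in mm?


A stool. The seat height is 400 mm.

A 308×349×24 slab at z = 376 on four corner posts — a stool. The seat top is 376 + 24 = 400 mm.


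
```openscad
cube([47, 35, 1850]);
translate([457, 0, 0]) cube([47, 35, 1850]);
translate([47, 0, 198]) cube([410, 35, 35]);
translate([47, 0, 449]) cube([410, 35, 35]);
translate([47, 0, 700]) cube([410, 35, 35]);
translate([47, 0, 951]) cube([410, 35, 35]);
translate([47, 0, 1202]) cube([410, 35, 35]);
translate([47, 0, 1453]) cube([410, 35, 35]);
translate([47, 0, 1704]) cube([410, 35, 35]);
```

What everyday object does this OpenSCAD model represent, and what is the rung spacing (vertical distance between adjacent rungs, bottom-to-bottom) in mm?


A ladder. The rung spacing is 251 mm.

Two tall 47×35 posts with 7 short bars between them — a ladder. Adjacent rungs sit at z = 198 and z = 449, so the spacing is 449 − 198 = 251 mm.


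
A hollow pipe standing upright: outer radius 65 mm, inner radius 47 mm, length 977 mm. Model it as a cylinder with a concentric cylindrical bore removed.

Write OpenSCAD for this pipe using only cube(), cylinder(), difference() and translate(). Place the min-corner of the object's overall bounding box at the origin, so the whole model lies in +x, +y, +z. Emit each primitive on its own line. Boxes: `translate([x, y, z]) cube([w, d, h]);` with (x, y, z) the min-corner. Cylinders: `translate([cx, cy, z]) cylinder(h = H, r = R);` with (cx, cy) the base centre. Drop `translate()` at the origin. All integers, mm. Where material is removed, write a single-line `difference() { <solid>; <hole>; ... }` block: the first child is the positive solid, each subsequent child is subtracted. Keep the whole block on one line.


difference() { translate([65, 65, 0]) cylinder(h = 977, r = 65); translate([65, 65, 0]) cylinder(h = 977, r = 47); }


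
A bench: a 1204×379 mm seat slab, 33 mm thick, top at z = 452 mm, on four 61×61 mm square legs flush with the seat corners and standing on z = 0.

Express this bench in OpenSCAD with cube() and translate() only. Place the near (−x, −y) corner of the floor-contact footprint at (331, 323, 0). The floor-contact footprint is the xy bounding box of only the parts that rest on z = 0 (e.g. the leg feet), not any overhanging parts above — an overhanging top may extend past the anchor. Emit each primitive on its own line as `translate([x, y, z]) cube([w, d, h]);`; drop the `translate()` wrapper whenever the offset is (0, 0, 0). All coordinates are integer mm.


translate([331, 323, 419]) cube([1204, 379, 33]);
translate([331, 323, 0]) cube([61, 61, 419]);
translate([331, 641, 0]) cube([61, 61, 419]);
translate([1474, 323, 0]) cube([61, 61, 419]);
translate([1474, 641, 0]) cube([61, 61, 419]);


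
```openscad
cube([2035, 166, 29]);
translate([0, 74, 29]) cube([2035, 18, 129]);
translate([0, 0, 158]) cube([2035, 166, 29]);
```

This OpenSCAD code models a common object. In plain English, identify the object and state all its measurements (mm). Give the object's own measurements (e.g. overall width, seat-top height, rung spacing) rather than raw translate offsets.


An I-beam lying along x, 2035 mm long. Overall section height 187 mm. Two flanges 166 mm wide (y) and 29 mm thick, one on the floor and one at the top; a web 18 mm thick runs between them, centred on the flange width.


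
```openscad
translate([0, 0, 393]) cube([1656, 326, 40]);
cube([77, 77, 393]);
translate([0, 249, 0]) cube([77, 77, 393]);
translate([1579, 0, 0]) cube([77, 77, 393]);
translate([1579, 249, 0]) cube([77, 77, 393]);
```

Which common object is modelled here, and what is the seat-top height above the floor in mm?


A bench. The seat-top height is 433 mm.

A long slab on four corner posts — a bench. The slab sits at z = 393 with thickness 40, so the top is 393 + 40 = 433 mm.


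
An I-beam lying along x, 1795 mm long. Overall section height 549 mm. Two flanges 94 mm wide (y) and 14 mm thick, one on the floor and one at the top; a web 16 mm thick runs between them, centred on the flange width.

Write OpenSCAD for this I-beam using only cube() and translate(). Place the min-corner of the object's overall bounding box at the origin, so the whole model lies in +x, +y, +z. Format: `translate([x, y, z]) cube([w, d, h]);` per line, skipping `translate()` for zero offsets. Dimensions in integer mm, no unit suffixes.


cube([1795, 94, 14]);
translate([0, 39, 14]) cube([1795, 16, 521]);
translate([0, 0, 535]) cube([1795, 94, 14]);


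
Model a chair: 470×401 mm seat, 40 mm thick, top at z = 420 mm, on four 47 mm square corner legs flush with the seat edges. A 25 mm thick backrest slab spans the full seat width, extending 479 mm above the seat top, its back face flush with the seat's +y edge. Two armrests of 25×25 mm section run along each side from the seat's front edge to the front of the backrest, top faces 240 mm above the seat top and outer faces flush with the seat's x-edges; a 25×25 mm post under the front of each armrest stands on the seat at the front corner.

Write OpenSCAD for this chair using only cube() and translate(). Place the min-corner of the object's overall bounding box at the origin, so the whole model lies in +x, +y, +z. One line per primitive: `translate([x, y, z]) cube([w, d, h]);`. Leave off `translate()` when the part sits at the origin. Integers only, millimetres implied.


// leg_h = 420 - 40 = 380
// arm post h = 240 - 25 = 215
translate([0, 0, 380]) cube([470, 401, 40]);
cube([47, 47, 380]);
translate([423, 0, 0]) cube([47, 47, 380]);
translate([0, 354, 0]) cube([47, 47, 380]);
translate([423, 354, 0]) cube([47, 47, 380]);
translate([0, 376, 420]) cube([470, 25, 479]);
translate([0, 0, 635]) cube([25, 376, 25]);
translate([445, 0, 635]) cube([25, 376, 25]);
translate([0, 0, 420]) cube([25, 25, 215]);
translate([445, 0, 420]) cube([25, 25, 215]);


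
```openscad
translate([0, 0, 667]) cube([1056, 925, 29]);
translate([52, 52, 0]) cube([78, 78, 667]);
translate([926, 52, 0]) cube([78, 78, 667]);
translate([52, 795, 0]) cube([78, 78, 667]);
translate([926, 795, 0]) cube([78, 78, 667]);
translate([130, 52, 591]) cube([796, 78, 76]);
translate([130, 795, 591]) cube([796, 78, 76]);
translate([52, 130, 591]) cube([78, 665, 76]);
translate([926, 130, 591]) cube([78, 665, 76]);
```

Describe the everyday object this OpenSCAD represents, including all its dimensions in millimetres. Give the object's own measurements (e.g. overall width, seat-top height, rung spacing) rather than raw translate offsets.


A rectangular dining table. The top is 1056×925×29 mm with its upper surface at z = 696 mm. It stands on four 78×78 mm square legs, each inset 52 mm from the nearest pair of top edges, running from the floor to the underside of the top. Four apron rails, 78 mm thick and 76 mm tall, run between adjacent legs with their top edges flush with the underside of the top and their outer faces flush with the legs' outer faces.


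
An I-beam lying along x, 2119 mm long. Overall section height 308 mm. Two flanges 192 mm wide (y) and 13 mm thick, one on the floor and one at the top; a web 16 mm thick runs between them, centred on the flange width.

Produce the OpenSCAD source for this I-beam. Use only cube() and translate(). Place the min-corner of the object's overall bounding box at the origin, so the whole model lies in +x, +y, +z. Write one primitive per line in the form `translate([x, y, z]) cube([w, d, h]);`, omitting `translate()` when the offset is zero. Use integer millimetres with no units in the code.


cube([2119, 192, 13]);
translate([0, 88, 13]) cube([2119, 16, 282]);
translate([0, 0, 295]) cube([2119, 192, 13]);


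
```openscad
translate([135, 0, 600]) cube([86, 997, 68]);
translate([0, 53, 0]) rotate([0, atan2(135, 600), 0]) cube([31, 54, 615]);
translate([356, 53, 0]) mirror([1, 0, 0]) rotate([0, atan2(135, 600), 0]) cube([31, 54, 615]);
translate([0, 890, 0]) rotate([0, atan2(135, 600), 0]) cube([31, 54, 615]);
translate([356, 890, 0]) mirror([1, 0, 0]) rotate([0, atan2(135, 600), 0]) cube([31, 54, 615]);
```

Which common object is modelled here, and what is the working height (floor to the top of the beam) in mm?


A sawhorse. The overall height is 668 mm.

A beam across two mirrored pairs of raked legs — a sawhorse. The beam's underside is at z = 600 (matching the legs' vertical rise in atan2(135, 600)) and the beam is 68 mm tall, so its top is at 600 + 68 = 668 mm. The raked legs top out at the beam's underside, so that is the highest point.


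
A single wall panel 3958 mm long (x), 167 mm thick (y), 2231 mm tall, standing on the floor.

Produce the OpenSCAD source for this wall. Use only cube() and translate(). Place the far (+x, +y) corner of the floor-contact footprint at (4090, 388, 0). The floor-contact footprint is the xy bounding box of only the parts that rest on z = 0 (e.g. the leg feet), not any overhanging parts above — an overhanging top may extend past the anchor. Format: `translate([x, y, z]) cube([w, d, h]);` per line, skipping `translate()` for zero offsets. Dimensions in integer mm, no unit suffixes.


translate([132, 221, 0]) cube([3958, 167, 2231]);


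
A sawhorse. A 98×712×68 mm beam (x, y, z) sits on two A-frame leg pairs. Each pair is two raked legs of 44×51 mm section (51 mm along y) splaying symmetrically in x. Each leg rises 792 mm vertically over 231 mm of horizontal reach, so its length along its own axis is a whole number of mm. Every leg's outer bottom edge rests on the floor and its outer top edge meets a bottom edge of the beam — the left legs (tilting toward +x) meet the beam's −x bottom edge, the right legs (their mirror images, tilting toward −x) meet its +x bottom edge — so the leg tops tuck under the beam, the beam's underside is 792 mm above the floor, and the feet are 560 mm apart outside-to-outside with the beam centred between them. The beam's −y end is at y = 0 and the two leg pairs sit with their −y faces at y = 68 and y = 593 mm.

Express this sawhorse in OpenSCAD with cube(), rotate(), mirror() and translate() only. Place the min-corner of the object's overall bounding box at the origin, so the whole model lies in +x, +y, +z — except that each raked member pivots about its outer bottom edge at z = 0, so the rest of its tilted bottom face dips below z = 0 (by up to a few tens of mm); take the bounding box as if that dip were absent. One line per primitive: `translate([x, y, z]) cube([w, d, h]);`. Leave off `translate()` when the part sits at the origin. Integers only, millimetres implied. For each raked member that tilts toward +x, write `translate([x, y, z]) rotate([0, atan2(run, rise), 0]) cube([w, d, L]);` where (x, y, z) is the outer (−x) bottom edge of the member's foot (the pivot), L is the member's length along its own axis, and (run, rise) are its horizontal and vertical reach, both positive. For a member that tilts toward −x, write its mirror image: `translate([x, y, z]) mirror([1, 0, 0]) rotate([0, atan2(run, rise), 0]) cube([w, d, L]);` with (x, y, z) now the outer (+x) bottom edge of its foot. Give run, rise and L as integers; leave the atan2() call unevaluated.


translate([231, 0, 792]) cube([98, 712, 68]);
translate([0, 68, 0]) rotate([0, atan2(231, 792), 0]) cube([44, 51, 825]);
translate([560, 68, 0]) mirror([1, 0, 0]) rotate([0, atan2(231, 792), 0]) cube([44, 51, 825]);
translate([0, 593, 0]) rotate([0, atan2(231, 792), 0]) cube([44, 51, 825]);
translate([560, 593, 0]) mirror([1, 0, 0]) rotate([0, atan2(231, 792), 0]) cube([44, 51, 825]);


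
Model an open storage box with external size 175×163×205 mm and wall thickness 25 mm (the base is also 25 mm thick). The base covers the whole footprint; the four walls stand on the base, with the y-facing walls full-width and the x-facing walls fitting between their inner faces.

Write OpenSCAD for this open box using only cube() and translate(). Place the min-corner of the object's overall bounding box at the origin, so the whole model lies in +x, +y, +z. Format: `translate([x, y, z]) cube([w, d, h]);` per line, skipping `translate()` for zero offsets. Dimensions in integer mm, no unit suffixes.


cube([175, 163, 25]);
translate([0, 0, 25]) cube([175, 25, 180]);
translate([0, 138, 25]) cube([175, 25, 180]);
translate([0, 25, 25]) cube([25, 113, 180]);
translate([150, 25, 25]) cube([25, 113, 180]);


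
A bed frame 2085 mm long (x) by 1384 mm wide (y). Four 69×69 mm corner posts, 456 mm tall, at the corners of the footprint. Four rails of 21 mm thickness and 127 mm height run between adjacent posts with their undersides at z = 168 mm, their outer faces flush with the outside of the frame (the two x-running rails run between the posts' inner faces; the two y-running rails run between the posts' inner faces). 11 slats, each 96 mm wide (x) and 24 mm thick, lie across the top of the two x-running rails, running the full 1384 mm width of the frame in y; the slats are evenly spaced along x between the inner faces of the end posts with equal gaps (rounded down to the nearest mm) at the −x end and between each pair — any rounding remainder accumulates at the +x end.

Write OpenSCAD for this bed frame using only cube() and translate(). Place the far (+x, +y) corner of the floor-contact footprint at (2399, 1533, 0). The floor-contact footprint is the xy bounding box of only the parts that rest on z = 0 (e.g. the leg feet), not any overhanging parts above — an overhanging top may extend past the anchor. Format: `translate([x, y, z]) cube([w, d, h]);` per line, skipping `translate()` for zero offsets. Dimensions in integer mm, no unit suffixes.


translate([314, 149, 0]) cube([69, 69, 456]);
translate([314, 1464, 0]) cube([69, 69, 456]);
translate([2330, 149, 0]) cube([69, 69, 456]);
translate([2330, 1464, 0]) cube([69, 69, 456]);
translate([383, 149, 168]) cube([1947, 21, 127]);
translate([383, 1512, 168]) cube([1947, 21, 127]);
translate([314, 218, 168]) cube([21, 1246, 127]);
translate([2378, 218, 168]) cube([21, 1246, 127]);
translate([457, 149, 295]) cube([96, 1384, 24]);
translate([627, 149, 295]) cube([96, 1384, 24]);
translate([797, 149, 295]) cube([96, 1384, 24]);
translate([967, 149, 295]) cube([96, 1384, 24]);
translate([1137, 149, 295]) cube([96, 1384, 24]);
translate([1307, 149, 295]) cube([96, 1384, 24]);
translate([1477, 149, 295]) cube([96, 1384, 24]);
translate([1647, 149, 295]) cube([96, 1384, 24]);
translate([1817, 149, 295]) cube([96, 1384, 24]);
translate([1987, 149, 295]) cube([96, 1384, 24]);
translate([2157, 149, 295]) cube([96, 1384, 24]);


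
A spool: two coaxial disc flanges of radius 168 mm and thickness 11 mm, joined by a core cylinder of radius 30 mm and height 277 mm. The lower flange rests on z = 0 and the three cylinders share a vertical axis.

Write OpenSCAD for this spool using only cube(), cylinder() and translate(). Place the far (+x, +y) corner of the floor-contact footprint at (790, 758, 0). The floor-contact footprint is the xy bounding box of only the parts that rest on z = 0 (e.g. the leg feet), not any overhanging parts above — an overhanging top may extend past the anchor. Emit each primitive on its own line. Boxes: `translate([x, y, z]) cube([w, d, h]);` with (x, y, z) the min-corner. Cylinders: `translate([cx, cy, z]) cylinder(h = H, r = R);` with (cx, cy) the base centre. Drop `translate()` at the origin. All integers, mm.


translate([622, 590, 0]) cylinder(h = 11, r = 168);
translate([622, 590, 11]) cylinder(h = 277, r = 30);
translate([622, 590, 288]) cylinder(h = 11, r = 168);


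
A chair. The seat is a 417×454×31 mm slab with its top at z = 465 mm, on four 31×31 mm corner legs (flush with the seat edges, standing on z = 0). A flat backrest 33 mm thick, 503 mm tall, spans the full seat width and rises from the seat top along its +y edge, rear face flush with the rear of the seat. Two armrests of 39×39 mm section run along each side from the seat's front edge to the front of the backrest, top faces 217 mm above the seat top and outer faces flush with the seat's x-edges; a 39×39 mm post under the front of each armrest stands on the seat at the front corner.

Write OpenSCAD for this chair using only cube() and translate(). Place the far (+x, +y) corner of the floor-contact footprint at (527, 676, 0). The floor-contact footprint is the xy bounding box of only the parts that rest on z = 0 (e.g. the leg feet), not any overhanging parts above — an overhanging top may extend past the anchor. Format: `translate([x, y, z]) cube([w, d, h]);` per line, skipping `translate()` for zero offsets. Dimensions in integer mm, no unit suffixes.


translate([110, 222, 434]) cube([417, 454, 31]);
translate([110, 222, 0]) cube([31, 31, 434]);
translate([496, 222, 0]) cube([31, 31, 434]);
translate([110, 645, 0]) cube([31, 31, 434]);
translate([496, 645, 0]) cube([31, 31, 434]);
translate([110, 643, 465]) cube([417, 33, 503]);
translate([110, 222, 643]) cube([39, 421, 39]);
translate([488, 222, 643]) cube([39, 421, 39]);
translate([110, 222, 465]) cube([39, 39, 178]);
translate([488, 222, 465]) cube([39, 39, 178]);


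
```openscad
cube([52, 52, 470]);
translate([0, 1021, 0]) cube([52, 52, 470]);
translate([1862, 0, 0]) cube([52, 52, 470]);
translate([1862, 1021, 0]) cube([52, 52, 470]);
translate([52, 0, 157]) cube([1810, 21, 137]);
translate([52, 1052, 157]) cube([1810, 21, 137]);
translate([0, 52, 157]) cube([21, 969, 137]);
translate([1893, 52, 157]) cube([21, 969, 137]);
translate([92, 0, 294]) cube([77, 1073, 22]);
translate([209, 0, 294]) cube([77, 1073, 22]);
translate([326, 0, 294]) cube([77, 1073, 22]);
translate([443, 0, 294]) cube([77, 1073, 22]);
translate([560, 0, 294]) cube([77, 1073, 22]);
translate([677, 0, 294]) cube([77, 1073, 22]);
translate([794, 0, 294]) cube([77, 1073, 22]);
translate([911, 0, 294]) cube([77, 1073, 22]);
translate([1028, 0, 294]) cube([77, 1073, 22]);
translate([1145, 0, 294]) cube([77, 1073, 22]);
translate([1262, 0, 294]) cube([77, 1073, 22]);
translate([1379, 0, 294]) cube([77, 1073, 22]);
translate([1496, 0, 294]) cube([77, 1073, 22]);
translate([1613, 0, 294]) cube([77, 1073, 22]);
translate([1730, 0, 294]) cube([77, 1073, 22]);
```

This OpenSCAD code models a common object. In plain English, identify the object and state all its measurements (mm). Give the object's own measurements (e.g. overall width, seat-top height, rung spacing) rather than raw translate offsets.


A bed frame 1914 mm long (x) by 1073 mm wide (y). Four 52×52 mm corner posts, 470 mm tall, at the corners of the footprint. Four rails of 21 mm thickness and 137 mm height run between adjacent posts with their undersides at z = 157 mm, their outer faces flush with the outside of the frame (the two x-running rails run between the posts' inner faces; the two y-running rails run between the posts' inner faces). 15 slats, each 77 mm wide (x) and 22 mm thick, lie across the top of the two x-running rails, running the full 1073 mm width of the frame in y; along x they sit between the end posts with a 40 mm gap after the −x posts and between neighbouring slats, leaving 55 mm before the +x posts.


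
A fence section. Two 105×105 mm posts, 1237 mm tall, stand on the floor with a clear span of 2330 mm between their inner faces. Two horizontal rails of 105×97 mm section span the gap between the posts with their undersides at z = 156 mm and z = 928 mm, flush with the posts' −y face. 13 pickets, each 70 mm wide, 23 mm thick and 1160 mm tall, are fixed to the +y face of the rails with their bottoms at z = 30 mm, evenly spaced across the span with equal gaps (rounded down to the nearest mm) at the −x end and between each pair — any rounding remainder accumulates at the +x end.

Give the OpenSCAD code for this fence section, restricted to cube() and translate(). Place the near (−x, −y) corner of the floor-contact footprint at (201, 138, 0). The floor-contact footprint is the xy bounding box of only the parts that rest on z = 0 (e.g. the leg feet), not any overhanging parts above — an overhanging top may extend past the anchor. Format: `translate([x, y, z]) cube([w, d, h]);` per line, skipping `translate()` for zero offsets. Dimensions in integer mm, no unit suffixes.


translate([201, 138, 0]) cube([105, 105, 1237]);
translate([2636, 138, 0]) cube([105, 105, 1237]);
translate([306, 138, 156]) cube([2330, 105, 97]);
translate([306, 138, 928]) cube([2330, 105, 97]);
translate([407, 243, 30]) cube([70, 23, 1160]);
translate([578, 243, 30]) cube([70, 23, 1160]);
translate([749, 243, 30]) cube([70, 23, 1160]);
translate([920, 243, 30]) cube([70, 23, 1160]);
translate([1091, 243, 30]) cube([70, 23, 1160]);
translate([1262, 243, 30]) cube([70, 23, 1160]);
translate([1433, 243, 30]) cube([70, 23, 1160]);
translate([1604, 243, 30]) cube([70, 23, 1160]);
translate([1775, 243, 30]) cube([70, 23, 1160]);
translate([1946, 243, 30]) cube([70, 23, 1160]);
translate([2117, 243, 30]) cube([70, 23, 1160]);
translate([2288, 243, 30]) cube([70, 23, 1160]);
translate([2459, 243, 30]) cube([70, 23, 1160]);


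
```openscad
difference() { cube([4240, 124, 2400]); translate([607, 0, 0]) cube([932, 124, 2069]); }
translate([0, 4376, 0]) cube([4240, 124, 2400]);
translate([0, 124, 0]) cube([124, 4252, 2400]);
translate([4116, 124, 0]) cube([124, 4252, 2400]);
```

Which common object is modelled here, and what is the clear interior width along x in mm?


A single room. The interior width is 3992 mm.

Four walls enclosing a rectangle with a door in the front wall — a room. Outside width 4240 minus two 124 mm walls gives 3992 mm.


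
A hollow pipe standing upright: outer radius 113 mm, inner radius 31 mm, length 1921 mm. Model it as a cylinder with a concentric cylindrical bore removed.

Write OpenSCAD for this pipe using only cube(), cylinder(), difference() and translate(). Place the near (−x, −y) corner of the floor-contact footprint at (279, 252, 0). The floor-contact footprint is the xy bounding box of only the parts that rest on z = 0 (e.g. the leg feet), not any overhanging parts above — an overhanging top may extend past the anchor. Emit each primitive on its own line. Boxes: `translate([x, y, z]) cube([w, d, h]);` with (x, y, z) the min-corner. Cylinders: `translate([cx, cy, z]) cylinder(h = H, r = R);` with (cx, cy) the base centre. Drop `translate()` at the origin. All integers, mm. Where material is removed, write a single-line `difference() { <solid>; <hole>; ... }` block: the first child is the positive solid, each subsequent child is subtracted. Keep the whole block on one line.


difference() { translate([392, 365, 0]) cylinder(h = 1921, r = 113); translate([392, 365, 0]) cylinder(h = 1921, r = 31); }


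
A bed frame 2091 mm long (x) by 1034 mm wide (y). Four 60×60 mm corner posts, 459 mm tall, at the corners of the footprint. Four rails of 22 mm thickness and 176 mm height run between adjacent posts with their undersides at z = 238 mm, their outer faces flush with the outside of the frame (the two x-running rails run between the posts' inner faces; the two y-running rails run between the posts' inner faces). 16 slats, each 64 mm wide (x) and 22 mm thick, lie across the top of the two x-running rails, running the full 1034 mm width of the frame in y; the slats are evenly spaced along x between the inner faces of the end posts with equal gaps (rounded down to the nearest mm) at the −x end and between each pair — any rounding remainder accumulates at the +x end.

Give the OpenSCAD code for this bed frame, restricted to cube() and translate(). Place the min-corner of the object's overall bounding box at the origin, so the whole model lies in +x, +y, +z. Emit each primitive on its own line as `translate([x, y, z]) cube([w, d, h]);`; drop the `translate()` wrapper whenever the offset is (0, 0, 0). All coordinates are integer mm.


cube([60, 60, 459]);
translate([0, 974, 0]) cube([60, 60, 459]);
translate([2031, 0, 0]) cube([60, 60, 459]);
translate([2031, 974, 0]) cube([60, 60, 459]);
translate([60, 0, 238]) cube([1971, 22, 176]);
translate([60, 1012, 238]) cube([1971, 22, 176]);
translate([0, 60, 238]) cube([22, 914, 176]);
translate([2069, 60, 238]) cube([22, 914, 176]);
translate([115, 0, 414]) cube([64, 1034, 22]);
translate([234, 0, 414]) cube([64, 1034, 22]);
translate([353, 0, 414]) cube([64, 1034, 22]);
translate([472, 0, 414]) cube([64, 1034, 22]);
translate([591, 0, 414]) cube([64, 1034, 22]);
translate([710, 0, 414]) cube([64, 1034, 22]);
translate([829, 0, 414]) cube([64, 1034, 22]);
translate([948, 0, 414]) cube([64, 1034, 22]);
translate([1067, 0, 414]) cube([64, 1034, 22]);
translate([1186, 0, 414]) cube([64, 1034, 22]);
translate([1305, 0, 414]) cube([64, 1034, 22]);
translate([1424, 0, 414]) cube([64, 1034, 22]);
translate([1543, 0, 414]) cube([64, 1034, 22]);
translate([1662, 0, 414]) cube([64, 1034, 22]);
translate([1781, 0, 414]) cube([64, 1034, 22]);
translate([1900, 0, 414]) cube([64, 1034, 22]);


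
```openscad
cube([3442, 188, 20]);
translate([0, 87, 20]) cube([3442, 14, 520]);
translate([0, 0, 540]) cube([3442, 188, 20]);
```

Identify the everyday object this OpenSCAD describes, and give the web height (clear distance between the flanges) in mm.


An I-beam. The web height is 520 mm.

Two wide flanges with a thin centred web — an I-beam. Overall 560 mm minus two 20 mm flanges gives a web of 560 − 2·20 = 520 mm.


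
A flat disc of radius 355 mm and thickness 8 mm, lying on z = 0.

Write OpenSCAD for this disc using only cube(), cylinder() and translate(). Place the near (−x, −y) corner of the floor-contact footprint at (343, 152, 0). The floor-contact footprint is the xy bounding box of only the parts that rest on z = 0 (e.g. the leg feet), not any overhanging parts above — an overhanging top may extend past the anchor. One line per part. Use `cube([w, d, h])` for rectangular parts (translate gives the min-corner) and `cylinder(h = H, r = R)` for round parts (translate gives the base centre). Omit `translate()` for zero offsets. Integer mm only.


translate([698, 507, 0]) cylinder(h = 8, r = 355);
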